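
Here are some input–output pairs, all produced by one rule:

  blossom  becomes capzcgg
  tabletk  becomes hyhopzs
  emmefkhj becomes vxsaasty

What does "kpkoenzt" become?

What's happening: move the last 2 characters to the front (rotate right by 2), then shift every letter 12 places backward in the alphabet (wrapping around).
"kpkoenzt" → "nhydycsb".

nhydycsb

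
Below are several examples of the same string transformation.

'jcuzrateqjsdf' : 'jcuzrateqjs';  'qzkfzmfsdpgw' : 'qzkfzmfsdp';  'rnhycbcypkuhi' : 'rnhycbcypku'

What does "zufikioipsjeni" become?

zufikioipsje

Looking at the pairs, the operation is to delete the last 2 characters.
So "zufikioipsjeni" becomes "zufikioipsje".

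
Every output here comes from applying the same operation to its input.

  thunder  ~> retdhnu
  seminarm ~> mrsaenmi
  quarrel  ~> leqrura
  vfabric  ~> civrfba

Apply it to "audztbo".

obatuzd

What's happening: move the last character to the front, then take characters alternately from the front and the back (1st, last, 2nd, 2nd-last, ...).
Working it through for "audztbo": intermediate "oaudztb", final "obatuzd".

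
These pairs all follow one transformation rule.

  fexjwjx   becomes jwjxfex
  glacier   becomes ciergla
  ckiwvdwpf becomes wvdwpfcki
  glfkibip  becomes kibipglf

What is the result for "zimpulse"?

Rule — move the first 3 characters to the end (rotate left by 3).
Doing the same to "zimpulse": "pulsezim".

pulsezim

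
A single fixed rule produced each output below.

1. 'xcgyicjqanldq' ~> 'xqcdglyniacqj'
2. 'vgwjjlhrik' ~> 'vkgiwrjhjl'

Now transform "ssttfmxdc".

In each case the input is transformed by: take characters alternately from the front and the back (1st, last, 2nd, 2nd-last, ...).
"ssttfmxdc" → "scsdtxtmf".

scsdtxtmf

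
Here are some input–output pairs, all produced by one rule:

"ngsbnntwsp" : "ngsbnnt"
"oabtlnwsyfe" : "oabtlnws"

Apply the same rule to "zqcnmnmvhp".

What's happening: delete the last 3 characters.
Doing the same to "zqcnmnmvhp": "zqcnmnm".

zqcnmnm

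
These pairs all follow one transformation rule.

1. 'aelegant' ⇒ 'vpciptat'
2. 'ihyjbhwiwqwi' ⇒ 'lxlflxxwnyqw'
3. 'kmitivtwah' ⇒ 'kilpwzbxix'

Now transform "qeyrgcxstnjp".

mhicyeftngvr

Rule — shift every letter 11 places backward in the alphabet (wrapping around), then swap the front and back halves of the string.
On "qeyrgcxstnjp": the first step gives "ftngvrmhicye", and the second then gives "mhicyeftngvr".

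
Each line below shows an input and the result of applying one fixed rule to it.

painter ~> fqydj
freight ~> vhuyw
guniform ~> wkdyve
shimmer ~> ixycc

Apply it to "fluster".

vbkij

The rule is to delete the last 2 characters, then shift every letter 10 places backward in the alphabet (wrapping around).
Working it through for "fluster": intermediate "flust", final "vbkij".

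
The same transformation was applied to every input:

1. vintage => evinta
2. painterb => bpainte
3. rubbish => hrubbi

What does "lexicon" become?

nlexic

Looking at the pairs, the operation is to move the last 2 characters to the front (rotate right by 2), then delete the first character.
Working it through for "lexicon": intermediate "onlexic", final "nlexic".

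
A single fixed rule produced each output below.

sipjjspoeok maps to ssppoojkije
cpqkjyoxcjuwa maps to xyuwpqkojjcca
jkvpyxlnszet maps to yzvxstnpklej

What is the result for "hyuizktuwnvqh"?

Each output is the input with this applied: sort the characters into reverse alphabetical order, then swap each adjacent pair of characters (1↔2, 3↔4, ...).
Starting from "hyuizktuwnvqh": after the first operation, "zywvuutqnkihh"; after the second, "yzvwuuqtknhih".

yzvwuuqtknhih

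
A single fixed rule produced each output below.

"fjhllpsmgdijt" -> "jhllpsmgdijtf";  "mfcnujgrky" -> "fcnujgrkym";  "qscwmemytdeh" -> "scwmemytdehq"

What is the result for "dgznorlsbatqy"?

gznorlsbatqyd

The pattern: move the first character to the end.
For "dgznorlsbatqy" the result is "gznorlsbatqyd".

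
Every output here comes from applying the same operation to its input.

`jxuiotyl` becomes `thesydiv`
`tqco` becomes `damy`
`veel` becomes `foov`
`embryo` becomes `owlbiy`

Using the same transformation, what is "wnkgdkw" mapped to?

gxuqnug

The transformation: shift every letter 10 places forward in the alphabet (wrapping around).
Doing the same to "wnkgdkw": "gxuqnug".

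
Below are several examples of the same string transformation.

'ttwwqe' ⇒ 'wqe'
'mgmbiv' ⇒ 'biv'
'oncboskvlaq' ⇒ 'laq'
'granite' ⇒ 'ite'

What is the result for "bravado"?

The pattern: keep only the last 3 characters.
Applying that to "bravado" gives "ado".

ado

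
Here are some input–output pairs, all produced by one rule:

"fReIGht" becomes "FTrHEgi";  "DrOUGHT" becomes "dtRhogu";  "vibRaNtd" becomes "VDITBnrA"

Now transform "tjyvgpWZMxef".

Rule — flip the case of every letter, then take characters alternately from the front and the back (1st, last, 2nd, 2nd-last, ...).
Applying both steps to "tjyvgpWZMxef": "TJYVGPwzmXEF", then "TFJEYXVmGzPw".
(Check on "DrOUGHT": → "dRought" → "dtRhogu" ✓)

TFJEYXVmGzPw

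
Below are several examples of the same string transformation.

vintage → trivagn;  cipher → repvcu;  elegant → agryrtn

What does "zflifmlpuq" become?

hdmsyvszyc

Rule — shift every letter 13 places forward in the alphabet (wrapping around) — i.e. ROT13, then move the last 2 characters to the front (rotate right by 2).
Working it through for "zflifmlpuq": intermediate "msyvszychd", final "hdmsyvszyc".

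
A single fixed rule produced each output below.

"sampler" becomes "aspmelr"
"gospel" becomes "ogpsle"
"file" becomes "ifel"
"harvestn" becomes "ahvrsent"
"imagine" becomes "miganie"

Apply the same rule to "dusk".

Looking at the pairs, the operation is to swap each adjacent pair of characters (1↔2, 3↔4, ...).
For "dusk" the result is "udks".

udks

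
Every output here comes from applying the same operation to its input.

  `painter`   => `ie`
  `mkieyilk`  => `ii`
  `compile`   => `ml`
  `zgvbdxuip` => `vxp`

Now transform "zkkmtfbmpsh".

In each case the input is transformed by: keep one character in every 3, starting at position 3 (positions 3rd, 6th, 9th, ...).
Applying that to "zkkmtfbmpsh" gives "kfp".

kfp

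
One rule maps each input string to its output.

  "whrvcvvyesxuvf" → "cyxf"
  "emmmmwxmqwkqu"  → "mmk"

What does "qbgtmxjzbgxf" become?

Rule — delete the first 2 characters, then keep one character in every 3, starting at position 3 (positions 3rd, 6th, 9th, ...).
Applying both steps to "qbgtmxjzbgxf": "gtmxjzbgxf", then "mzx".

mzx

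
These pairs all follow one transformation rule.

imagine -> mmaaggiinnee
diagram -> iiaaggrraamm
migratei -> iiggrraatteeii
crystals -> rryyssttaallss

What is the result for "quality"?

The pattern: delete the first character, then double every character.
Applying both steps to "quality": "uality", then "uuaalliittyy".

uuaalliittyy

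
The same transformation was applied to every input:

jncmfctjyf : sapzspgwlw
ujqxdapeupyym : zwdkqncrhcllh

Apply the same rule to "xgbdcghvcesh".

utoqptuiprfk

The rule is to shift every letter 13 places forward in the alphabet (wrapping around) — i.e. ROT13, then swap the first and last characters.
On "xgbdcghvcesh": the first step gives "ktoqptuiprfu", and the second then gives "utoqptuiprfk".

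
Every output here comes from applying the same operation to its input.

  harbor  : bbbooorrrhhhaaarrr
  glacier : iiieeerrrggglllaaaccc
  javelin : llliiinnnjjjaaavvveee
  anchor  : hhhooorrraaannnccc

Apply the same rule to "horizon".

The pattern: move the last 3 characters to the front (rotate right by 3), then repeat every character 3 times.
Applying both steps to "horizon": "zonhori", then "zzzooonnnhhhooorrriii".
(Check on "harbor": → "borhar" → "bbbooorrrhhhaaarrr" ✓)

zzzooonnnhhhooorrriii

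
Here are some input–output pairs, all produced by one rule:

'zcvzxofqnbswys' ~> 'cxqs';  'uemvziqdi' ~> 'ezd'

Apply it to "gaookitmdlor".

The transformation: move the last character to the front, then keep one character in every 3, starting at position 3 (positions 3rd, 6th, 9th, ...).
On "gaookitmdlor": the first step gives "rgaookitmdlo", and the second then gives "akmo".

akmo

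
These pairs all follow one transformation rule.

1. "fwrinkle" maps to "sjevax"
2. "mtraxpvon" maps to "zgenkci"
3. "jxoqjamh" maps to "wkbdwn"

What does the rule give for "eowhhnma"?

In each case the input is transformed by: delete the last 2 characters, then shift every letter 13 places forward in the alphabet (wrapping around) — i.e. ROT13.
For "eowhhnma", step one produces "eowhhn"; step two turns that into "rbjuua".
(Check on "fwrinkle": → "fwrink" → "sjevax" ✓)

rbjuua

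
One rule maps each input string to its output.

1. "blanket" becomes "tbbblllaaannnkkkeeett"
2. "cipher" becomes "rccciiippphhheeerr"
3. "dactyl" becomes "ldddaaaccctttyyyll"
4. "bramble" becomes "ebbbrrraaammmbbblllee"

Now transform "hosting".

The rule is to repeat every character 3 times, then move the last character to the front.
For "hosting" the result is "ghhhooossstttiiinnngg".

ghhhooossstttiiinnngg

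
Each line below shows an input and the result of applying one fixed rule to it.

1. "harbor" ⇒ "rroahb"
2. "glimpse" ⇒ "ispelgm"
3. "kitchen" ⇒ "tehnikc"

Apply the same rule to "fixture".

xrueift

In each case the input is transformed by: swap each adjacent pair of characters (1↔2, 3↔4, ...), then move the first 3 characters to the end (rotate left by 3).
Working it through for "fixture": intermediate "iftxrue", final "xrueift".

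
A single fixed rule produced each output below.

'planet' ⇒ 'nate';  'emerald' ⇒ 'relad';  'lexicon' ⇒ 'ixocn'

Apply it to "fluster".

suetr

The transformation: swap each adjacent pair of characters (1↔2, 3↔4, ...), then delete the first 2 characters.
Working it through for "fluster": intermediate "lfsuetr", final "suetr".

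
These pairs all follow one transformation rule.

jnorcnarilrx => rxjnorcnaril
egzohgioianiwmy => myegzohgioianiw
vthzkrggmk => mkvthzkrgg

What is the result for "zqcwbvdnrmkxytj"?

Rule — move the last 2 characters to the front (rotate right by 2).
For "zqcwbvdnrmkxytj" the result is "tjzqcwbvdnrmkxy".

tjzqcwbvdnrmkxy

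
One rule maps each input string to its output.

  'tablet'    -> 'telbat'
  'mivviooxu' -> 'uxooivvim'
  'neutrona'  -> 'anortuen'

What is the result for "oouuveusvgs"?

sgvsuevuuoo

What's happening: reverse the string.
Doing the same to "oouuveusvgs": "sgvsuevuuoo".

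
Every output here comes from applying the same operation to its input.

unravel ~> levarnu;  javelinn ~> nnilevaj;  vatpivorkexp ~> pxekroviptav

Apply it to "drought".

thguord

The pattern: reverse the string.
"drought" → "thguord".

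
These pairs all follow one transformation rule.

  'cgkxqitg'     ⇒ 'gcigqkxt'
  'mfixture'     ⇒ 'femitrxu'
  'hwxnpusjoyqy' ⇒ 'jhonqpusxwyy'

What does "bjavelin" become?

baieljvn

In each case the input is transformed by: sort the characters into alphabetical order, then swap each adjacent pair of characters (1↔2, 3↔4, ...).
So "bjavelin" becomes "baieljvn".
(Check on "hwxnpusjoyqy": → "hjnopqsuwxyy" → "jhonqpusxwyy" ✓)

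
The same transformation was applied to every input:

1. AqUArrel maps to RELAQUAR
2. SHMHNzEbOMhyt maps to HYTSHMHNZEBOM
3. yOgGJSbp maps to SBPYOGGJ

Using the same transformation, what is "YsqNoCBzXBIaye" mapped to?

AYEYSQNOCBZXBI

Rule — move the last 3 characters to the front (rotate right by 3), then convert every letter to uppercase.
"YsqNoCBzXBIaye" → "ayeYsqNoCBzXBI" → "AYEYSQNOCBZXBI".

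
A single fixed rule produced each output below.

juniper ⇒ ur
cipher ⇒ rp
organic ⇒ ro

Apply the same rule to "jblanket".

The rule is to sort the characters into reverse alphabetical order, then keep only the first 2 characters.
Doing the same to "jblanket": "tn".

tn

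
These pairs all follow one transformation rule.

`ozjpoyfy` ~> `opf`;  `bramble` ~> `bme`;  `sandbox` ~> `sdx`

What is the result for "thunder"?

tnr

Rule — keep one character in every 3, starting at position 1 (positions 1st, 4th, 7th, ...).
Doing the same to "thunder": "tnr".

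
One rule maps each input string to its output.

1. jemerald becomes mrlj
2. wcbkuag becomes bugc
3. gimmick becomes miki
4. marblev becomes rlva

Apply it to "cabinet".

The rule is to move the first 2 characters to the end (rotate left by 2), then keep every other character starting from the first (positions 1st, 3rd, 5th, ...).
Applying both steps to "cabinet": "binetca", then "bnta".

bnta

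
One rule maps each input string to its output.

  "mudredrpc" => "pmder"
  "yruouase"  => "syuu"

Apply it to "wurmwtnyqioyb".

ywrwnqo

Rule — move the last 2 characters to the front (rotate right by 2), then keep every other character starting from the first (positions 1st, 3rd, 5th, ...).
On "wurmwtnyqioyb": the first step gives "ybwurmwtnyqio", and the second then gives "ywrwnqo".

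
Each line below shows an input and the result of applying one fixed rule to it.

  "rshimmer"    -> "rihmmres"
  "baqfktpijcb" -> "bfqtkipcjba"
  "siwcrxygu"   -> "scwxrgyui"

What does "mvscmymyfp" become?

mcsymympfv

In each case the input is transformed by: swap each adjacent pair of characters (1↔2, 3↔4, ...), then move the first character to the end.
"mvscmymyfp" → "vmcsymympf" → "mcsymympfv".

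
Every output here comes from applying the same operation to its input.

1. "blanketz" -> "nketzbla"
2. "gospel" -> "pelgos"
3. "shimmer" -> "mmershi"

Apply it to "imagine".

gineima

Each output is the input with this applied: move the first 3 characters to the end (rotate left by 3).
On "imagine" that produces "gineima".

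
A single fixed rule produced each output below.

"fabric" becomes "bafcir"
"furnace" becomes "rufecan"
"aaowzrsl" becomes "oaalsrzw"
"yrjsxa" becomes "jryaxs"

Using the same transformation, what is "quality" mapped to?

What's happening: reverse the string, then move the last 3 characters to the front (rotate right by 3).
On "quality" that produces "auqytil".

auqytil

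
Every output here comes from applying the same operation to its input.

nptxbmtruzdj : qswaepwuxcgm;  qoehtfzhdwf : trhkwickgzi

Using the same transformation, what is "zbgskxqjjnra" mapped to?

Looking at the pairs, the operation is to shift every letter 3 places forward in the alphabet (wrapping around).
Doing the same to "zbgskxqjjnra": "cejvnatmmqud".

cejvnatmmqud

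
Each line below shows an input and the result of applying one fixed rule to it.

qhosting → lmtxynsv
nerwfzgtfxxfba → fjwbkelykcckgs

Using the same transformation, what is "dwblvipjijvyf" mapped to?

kbgqanuonoadi

Looking at the pairs, the operation is to shift every letter 5 places forward in the alphabet (wrapping around), then swap the first and last characters.
For "dwblvipjijvyf", step one produces "ibgqanuonoadk"; step two turns that into "kbgqanuonoadi".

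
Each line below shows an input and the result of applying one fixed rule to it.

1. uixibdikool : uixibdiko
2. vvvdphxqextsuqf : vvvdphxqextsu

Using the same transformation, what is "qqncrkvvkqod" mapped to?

qqncrkvvkq

Each output is the input with this applied: delete the last 2 characters.
Applying that to "qqncrkvvkqod" gives "qqncrkvvkq".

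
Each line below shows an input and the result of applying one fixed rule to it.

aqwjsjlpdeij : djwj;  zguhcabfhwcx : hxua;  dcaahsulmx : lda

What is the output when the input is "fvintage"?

gv

Each output is the input with this applied: swap the front and back halves of the string, then keep one character in every 3, starting at position 3 (positions 3rd, 6th, 9th, ...).
For "fvintage", step one produces "tagefvin"; step two turns that into "gv".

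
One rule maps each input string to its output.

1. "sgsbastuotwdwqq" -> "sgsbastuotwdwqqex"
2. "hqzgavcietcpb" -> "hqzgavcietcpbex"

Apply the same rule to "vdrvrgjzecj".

In each case the input is transformed by: append "ex".
On "vdrvrgjzecj" that produces "vdrvrgjzecjex".

vdrvrgjzecjex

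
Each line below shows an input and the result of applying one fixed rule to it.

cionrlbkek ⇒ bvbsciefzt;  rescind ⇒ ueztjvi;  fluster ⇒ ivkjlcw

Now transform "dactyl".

The pattern: reverse the string, then shift every letter 9 places backward in the alphabet (wrapping around).
Working it through for "dactyl": intermediate "lytcad", final "cpktru".

cpktru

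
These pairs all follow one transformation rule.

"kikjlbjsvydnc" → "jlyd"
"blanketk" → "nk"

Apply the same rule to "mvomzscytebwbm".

mzeb

The transformation: swap each adjacent pair of characters (1↔2, 3↔4, ...), then keep one character in every 3, starting at position 3 (positions 3rd, 6th, 9th, ...).
Working it through for "mvomzscytebwbm": intermediate "vmmoszycetwbmb", final "mzeb".
(Check on "kikjlbjsvydnc": → "ikjkblsjyvndc" → "jlyd" ✓)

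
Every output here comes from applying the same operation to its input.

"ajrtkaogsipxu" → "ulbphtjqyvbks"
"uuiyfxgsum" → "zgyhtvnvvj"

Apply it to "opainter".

joufspqb

What's happening: move the first 3 characters to the end (rotate left by 3), then shift every letter 1 place forward in the alphabet (wrapping around).
On "opainter": the first step gives "interopa", and the second then gives "joufspqb".
(Check on "uuiyfxgsum": → "yfxgsumuui" → "zgyhtvnvvj" ✓)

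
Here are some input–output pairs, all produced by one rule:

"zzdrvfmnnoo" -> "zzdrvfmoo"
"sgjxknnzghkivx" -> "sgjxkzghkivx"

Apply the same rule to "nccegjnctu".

ccegjctu

The pattern: remove every "n".
"nccegjnctu" → "ccegjctu".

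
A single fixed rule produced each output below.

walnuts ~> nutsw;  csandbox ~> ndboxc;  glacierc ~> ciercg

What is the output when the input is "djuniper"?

The pattern: move the first 3 characters to the end (rotate left by 3), then delete the last 2 characters.
Working it through for "djuniper": intermediate "niperdju", final "niperd".

niperd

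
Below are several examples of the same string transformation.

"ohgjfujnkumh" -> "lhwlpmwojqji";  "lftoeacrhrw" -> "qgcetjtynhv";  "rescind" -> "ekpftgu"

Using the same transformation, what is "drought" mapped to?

The transformation: move the first 3 characters to the end (rotate left by 3), then shift every letter 2 places forward in the alphabet (wrapping around).
On "drought": the first step gives "ughtdro", and the second then gives "wijvftq".

wijvftq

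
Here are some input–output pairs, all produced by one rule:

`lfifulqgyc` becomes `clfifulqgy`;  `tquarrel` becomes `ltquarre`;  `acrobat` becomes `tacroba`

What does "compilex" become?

xcompile

Rule — move the last character to the front.
For "compilex" the result is "xcompile".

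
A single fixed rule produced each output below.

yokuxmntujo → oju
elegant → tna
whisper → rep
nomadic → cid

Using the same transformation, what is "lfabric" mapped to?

cir

The transformation: reverse the string, then keep only the first 3 characters.
"lfabric" → "cirbafl" → "cir".
(Check on "yokuxmntujo": → "ojutnmxukoy" → "oju" ✓)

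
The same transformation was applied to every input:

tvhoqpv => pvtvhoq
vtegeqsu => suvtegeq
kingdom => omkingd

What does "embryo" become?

What's happening: move the last 2 characters to the front (rotate right by 2).
Applying that to "embryo" gives "yoembr".

yoembr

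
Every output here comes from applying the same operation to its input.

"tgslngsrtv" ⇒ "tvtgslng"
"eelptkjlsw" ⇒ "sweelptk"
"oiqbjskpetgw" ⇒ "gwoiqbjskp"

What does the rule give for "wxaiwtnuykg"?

Rule — move the last 2 characters to the front (rotate right by 2), then delete the last 2 characters.
Applying both steps to "wxaiwtnuykg": "kgwxaiwtnuy", then "kgwxaiwtn".

kgwxaiwtn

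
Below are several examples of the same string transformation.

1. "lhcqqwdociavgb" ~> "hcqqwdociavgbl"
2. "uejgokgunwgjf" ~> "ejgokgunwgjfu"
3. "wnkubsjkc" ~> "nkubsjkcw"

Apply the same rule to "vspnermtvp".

spnermtvpv

Rule — move the first character to the end.
Applying that to "vspnermtvp" gives "spnermtvpv".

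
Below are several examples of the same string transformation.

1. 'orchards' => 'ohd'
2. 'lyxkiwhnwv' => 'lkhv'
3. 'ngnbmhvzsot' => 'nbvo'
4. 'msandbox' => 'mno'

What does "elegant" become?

Looking at the pairs, the operation is to keep one character in every 3, starting at position 1 (positions 1st, 4th, 7th, ...).
On "elegant" that produces "egt".

egt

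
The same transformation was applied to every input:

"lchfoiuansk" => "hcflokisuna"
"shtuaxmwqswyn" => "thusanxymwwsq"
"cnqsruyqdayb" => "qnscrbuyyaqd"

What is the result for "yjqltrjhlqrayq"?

qjlytqryjahrlq

Looking at the pairs, the operation is to move the first 2 characters to the end (rotate left by 2), then take characters alternately from the front and the back (1st, last, 2nd, 2nd-last, ...).
Applying both steps to "yjqltrjhlqrayq": "qltrjhlqrayqyj", then "qjlytqryjahrlq".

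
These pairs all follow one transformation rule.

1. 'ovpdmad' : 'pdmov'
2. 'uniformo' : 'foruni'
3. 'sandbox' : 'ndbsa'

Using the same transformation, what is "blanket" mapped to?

ankbl

Looking at the pairs, the operation is to delete the last 2 characters, then move the last 3 characters to the front (rotate right by 3).
Starting from "blanket": after the first operation, "blank"; after the second, "ankbl".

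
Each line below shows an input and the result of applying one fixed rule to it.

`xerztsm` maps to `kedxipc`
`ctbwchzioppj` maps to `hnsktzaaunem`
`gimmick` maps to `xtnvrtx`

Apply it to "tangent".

The rule is to move the first 3 characters to the end (rotate left by 3), then shift every letter 11 places forward in the alphabet (wrapping around).
"tangent" → "genttan" → "rpyeely".

rpyeely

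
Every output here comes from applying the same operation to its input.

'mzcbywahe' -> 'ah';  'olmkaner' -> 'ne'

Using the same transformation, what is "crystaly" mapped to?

al

The pattern: delete the last character, then keep only the last 2 characters.
Applying both steps to "crystaly": "crystal", then "al".
(Check on "olmkaner": → "olmkane" → "ne" ✓)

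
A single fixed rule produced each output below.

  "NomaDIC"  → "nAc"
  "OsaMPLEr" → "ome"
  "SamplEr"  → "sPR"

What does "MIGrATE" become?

Rule — flip the case of every letter, then keep one character in every 3, starting at position 1 (positions 1st, 4th, 7th, ...).
Applying both steps to "MIGrATE": "migRate", then "mRe".

mRe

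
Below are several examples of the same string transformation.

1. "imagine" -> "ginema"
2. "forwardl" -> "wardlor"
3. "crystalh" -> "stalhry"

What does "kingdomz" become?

gdomzin

The pattern: delete the first character, then move the first 2 characters to the end (rotate left by 2).
Applying that to "kingdomz" gives "gdomzin".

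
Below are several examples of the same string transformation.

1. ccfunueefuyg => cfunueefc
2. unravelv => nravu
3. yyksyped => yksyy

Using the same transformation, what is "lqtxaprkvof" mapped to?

qtxaprkl

What's happening: delete the last 3 characters, then move the first character to the end.
For "lqtxaprkvof", step one produces "lqtxaprk"; step two turns that into "qtxaprkl".
(Check on "yyksyped": → "yyksy" → "yksyy" ✓)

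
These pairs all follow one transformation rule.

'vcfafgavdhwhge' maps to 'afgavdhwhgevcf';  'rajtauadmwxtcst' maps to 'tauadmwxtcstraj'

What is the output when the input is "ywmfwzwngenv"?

The pattern: move the first 3 characters to the end (rotate left by 3).
On "ywmfwzwngenv" that produces "fwzwngenvywm".

fwzwngenvywm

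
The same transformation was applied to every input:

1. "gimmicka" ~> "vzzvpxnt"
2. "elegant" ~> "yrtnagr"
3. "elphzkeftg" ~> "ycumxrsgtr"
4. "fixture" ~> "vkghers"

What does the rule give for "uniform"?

The transformation: shift every letter 13 places forward in the alphabet (wrapping around) — i.e. ROT13, then move the first character to the end.
Working it through for "uniform": intermediate "havsbez", final "avsbezh".
(Check on "elphzkeftg": → "rycumxrsgt" → "ycumxrsgtr" ✓)

avsbezh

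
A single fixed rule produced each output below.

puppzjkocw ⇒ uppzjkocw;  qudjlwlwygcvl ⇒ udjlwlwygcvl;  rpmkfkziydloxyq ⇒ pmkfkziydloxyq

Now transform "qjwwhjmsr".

Each output is the input with this applied: delete the first character.
"qjwwhjmsr" → "jwwhjmsr".

jwwhjmsr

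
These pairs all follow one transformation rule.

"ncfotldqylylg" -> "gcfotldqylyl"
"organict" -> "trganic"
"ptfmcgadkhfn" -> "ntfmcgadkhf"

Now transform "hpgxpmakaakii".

The pattern: delete the first character, then move the last character to the front.
"hpgxpmakaakii" → "pgxpmakaakii" → "ipgxpmakaaki".

ipgxpmakaaki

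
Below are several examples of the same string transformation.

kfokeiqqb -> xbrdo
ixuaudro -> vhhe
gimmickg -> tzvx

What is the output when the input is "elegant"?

rrng

The transformation: keep every other character starting from the first (positions 1st, 3rd, 5th, ...), then shift every letter 13 places forward in the alphabet (wrapping around) — i.e. ROT13.
On "elegant": the first step gives "eeat", and the second then gives "rrng".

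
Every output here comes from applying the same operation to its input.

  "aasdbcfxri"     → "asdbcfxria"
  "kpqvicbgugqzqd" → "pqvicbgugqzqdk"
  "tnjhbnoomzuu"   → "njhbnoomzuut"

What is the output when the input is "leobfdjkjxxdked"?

The transformation: move the first character to the end.
For "leobfdjkjxxdked" the result is "eobfdjkjxxdkedl".

eobfdjkjxxdkedl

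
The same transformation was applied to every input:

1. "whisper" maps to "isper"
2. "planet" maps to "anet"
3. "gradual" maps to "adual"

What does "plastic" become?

astic

Rule — delete the first 2 characters.
Doing the same to "plastic": "astic".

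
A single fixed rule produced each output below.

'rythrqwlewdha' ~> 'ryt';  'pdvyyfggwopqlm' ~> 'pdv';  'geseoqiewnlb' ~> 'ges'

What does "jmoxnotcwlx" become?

jmo

The pattern: keep only the first 3 characters.
For "jmoxnotcwlx" the result is "jmo".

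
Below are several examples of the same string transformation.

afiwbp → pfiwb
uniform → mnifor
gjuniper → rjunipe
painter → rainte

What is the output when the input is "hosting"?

The pattern: delete the first character, then move the last character to the front.
"hosting" → "osting" → "gostin".

gostin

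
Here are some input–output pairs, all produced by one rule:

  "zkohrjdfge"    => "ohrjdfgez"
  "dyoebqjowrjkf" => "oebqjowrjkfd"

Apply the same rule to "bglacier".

In each case the input is transformed by: move the first 2 characters to the end (rotate left by 2), then delete the last character.
Applying both steps to "bglacier": "lacierbg", then "lacierb".

lacierb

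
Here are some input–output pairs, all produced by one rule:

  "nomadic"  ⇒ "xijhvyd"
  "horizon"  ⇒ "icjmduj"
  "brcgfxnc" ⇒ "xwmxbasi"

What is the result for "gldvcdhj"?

The pattern: move the last character to the front, then shift every letter 5 places backward in the alphabet (wrapping around).
On "gldvcdhj": the first step gives "jgldvcdh", and the second then gives "ebgyqxyc".
(Check on "nomadic": → "cnomadi" → "xijhvyd" ✓)

ebgyqxyc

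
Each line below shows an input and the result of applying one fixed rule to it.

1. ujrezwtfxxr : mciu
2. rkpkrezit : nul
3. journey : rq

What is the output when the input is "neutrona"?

hud

What's happening: keep one character in every 3, starting at position 2 (positions 2nd, 5th, 8th, ...), then shift every letter 3 places forward in the alphabet (wrapping around).
Applying both steps to "neutrona": "era", then "hud".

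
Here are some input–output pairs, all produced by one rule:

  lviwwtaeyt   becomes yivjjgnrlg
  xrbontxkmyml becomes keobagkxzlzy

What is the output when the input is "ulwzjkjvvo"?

hyjmwxwiib

Each output is the input with this applied: shift every letter 13 places forward in the alphabet (wrapping around) — i.e. ROT13.
So "ulwzjkjvvo" becomes "hyjmwxwiib".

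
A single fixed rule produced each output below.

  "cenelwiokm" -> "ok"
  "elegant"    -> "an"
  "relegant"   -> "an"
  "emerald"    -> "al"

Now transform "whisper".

In each case the input is transformed by: delete the last character, then keep only the last 2 characters.
"whisper" → "whispe" → "pe".

pe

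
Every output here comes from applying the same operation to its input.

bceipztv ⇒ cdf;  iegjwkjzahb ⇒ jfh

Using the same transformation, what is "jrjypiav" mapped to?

ksk

Looking at the pairs, the operation is to shift every letter 1 place forward in the alphabet (wrapping around), then keep only the first 3 characters.
"jrjypiav" → "kskzqjbw" → "ksk".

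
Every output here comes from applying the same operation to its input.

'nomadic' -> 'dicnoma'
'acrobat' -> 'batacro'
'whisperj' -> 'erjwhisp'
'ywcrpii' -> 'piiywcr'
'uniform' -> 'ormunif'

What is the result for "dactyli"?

ylidact

In each case the input is transformed by: move the last 3 characters to the front (rotate right by 3).
"dactyli" → "ylidact".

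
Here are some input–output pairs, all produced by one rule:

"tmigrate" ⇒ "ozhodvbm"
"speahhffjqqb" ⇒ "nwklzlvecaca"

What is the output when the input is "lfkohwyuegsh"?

What's happening: shift every letter 5 places backward in the alphabet (wrapping around), then take characters alternately from the front and the back (1st, last, 2nd, 2nd-last, ...).
On "lfkohwyuegsh": the first step gives "gafjcrtpzbnc", and the second then gives "gcanfbjzcprt".

gcanfbjzcprt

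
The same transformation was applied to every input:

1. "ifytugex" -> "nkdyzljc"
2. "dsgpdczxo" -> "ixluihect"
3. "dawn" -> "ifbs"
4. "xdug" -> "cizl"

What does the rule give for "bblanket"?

The pattern: shift every letter 5 places forward in the alphabet (wrapping around).
So "bblanket" becomes "ggqfspjy".

ggqfspjy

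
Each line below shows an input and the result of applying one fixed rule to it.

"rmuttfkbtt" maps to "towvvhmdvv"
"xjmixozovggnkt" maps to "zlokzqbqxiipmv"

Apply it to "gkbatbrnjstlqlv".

imdcvdtpluvnsnx

What's happening: shift every letter 2 places forward in the alphabet (wrapping around).
On "gkbatbrnjstlqlv" that produces "imdcvdtpluvnsnx".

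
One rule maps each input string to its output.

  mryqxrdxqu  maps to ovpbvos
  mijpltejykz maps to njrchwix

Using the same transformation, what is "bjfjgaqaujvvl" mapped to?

Each output is the input with this applied: delete the first 3 characters, then shift every letter 2 places backward in the alphabet (wrapping around).
Starting from "bjfjgaqaujvvl": after the first operation, "jgaqaujvvl"; after the second, "heyoyshttj".

heyoyshttj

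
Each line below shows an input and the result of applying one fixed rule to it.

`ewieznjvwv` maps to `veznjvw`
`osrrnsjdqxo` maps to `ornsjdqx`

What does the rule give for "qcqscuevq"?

The rule is to delete the first 3 characters, then move the last character to the front.
Doing the same to "qcqscuevq": "qscuev".
(Check on "ewieznjvwv": → "eznjvwv" → "veznjvw" ✓)

qscuev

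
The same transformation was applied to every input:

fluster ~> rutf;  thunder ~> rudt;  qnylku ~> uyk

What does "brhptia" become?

ahtb

The pattern: swap the first and last characters, then keep every other character starting from the first (positions 1st, 3rd, 5th, ...).
On "brhptia": the first step gives "arhptib", and the second then gives "ahtb".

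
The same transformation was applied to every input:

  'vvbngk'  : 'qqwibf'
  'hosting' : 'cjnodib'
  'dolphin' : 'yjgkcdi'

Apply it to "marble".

hvmwgz

The rule is to shift every letter 5 places backward in the alphabet (wrapping around).
Doing the same to "marble": "hvmwgz".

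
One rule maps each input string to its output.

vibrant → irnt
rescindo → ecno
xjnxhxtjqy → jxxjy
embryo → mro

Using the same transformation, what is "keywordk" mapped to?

What's happening: swap each adjacent pair of characters (1↔2, 3↔4, ...), then keep every other character starting from the first (positions 1st, 3rd, 5th, ...).
On "keywordk": the first step gives "ekwyrokd", and the second then gives "ewrk".
(Check on "rescindo": → "ercsniod" → "ecno" ✓)

ewrk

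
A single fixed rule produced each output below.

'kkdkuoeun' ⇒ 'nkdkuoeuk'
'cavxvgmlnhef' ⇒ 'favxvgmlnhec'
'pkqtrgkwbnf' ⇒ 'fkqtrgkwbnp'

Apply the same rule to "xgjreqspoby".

ygjreqspobx

What's happening: swap the first and last characters.
So "xgjreqspoby" becomes "ygjreqspobx".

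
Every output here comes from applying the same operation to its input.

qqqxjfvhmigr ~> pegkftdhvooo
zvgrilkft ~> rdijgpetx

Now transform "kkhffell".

Looking at the pairs, the operation is to shift every letter 2 places backward in the alphabet (wrapping around), then reverse the string.
For "kkhffell", step one produces "iifddcjj"; step two turns that into "jjcddfii".

jjcddfii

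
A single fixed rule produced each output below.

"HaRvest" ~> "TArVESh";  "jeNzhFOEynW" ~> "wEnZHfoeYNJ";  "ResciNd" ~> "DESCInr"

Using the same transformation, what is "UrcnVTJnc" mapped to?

CRCNvtjNu

What's happening: flip the case of every letter, then swap the first and last characters.
"UrcnVTJnc" → "uRCNvtjNC" → "CRCNvtjNu".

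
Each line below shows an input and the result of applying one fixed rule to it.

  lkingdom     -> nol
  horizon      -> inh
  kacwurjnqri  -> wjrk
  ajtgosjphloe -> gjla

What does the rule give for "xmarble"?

rex

Looking at the pairs, the operation is to keep one character in every 3, starting at position 1 (positions 1st, 4th, 7th, ...), then move the first character to the end.
For "xmarble", step one produces "xre"; step two turns that into "rex".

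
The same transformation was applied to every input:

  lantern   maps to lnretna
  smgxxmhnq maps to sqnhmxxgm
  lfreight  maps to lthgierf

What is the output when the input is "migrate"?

What's happening: move the first character to the end, then reverse the string.
Applying both steps to "migrate": "igratem", then "metargi".

metargi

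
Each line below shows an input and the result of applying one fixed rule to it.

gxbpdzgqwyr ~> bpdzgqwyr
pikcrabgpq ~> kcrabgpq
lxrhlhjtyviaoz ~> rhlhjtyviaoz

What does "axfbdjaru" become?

fbdjaru

What's happening: delete the first 2 characters.
So "axfbdjaru" becomes "fbdjaru".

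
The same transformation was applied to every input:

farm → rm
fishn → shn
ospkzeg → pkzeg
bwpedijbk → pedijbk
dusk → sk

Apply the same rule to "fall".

ll

The transformation: delete the first 2 characters.
Doing the same to "fall": "ll".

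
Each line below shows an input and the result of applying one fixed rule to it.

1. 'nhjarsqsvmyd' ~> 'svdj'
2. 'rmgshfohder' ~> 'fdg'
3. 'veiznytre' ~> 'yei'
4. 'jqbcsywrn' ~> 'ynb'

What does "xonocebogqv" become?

The pattern: keep one character in every 3, starting at position 3 (positions 3rd, 6th, 9th, ...), then move the first character to the end.
Starting from "xonocebogqv": after the first operation, "neg"; after the second, "egn".

egn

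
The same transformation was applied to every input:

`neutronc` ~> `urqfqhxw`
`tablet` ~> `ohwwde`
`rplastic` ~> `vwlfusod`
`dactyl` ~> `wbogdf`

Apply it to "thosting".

wlqjwkrv

The pattern: swap the front and back halves of the string, then shift every letter 3 places forward in the alphabet (wrapping around).
"thosting" → "tingthos" → "wlqjwkrv".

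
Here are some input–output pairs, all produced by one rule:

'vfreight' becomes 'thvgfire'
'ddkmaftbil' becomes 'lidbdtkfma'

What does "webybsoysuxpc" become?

cpwxeubsyybos

The pattern: move the last character to the front, then take characters alternately from the front and the back (1st, last, 2nd, 2nd-last, ...).
Working it through for "webybsoysuxpc": intermediate "cwebybsoysuxp", final "cpwxeubsyybos".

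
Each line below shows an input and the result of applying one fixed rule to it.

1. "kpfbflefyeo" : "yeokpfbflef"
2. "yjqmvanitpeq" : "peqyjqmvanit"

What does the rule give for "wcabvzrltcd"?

tcdwcabvzrl

What's happening: move the last 3 characters to the front (rotate right by 3).
So "wcabvzrltcd" becomes "tcdwcabvzrl".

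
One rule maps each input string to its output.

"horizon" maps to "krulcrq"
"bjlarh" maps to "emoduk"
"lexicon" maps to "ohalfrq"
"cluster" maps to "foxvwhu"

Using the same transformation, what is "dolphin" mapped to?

grosklq

Each output is the input with this applied: shift every letter 3 places forward in the alphabet (wrapping around).
So "dolphin" becomes "grosklq".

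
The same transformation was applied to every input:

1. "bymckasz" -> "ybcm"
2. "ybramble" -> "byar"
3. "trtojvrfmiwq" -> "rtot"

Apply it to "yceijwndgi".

What's happening: swap each adjacent pair of characters (1↔2, 3↔4, ...), then keep only the first 4 characters.
For "yceijwndgi" the result is "cyie".

cyie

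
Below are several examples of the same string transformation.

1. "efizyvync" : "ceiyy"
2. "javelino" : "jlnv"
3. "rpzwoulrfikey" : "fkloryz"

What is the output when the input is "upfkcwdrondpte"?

cddfotu

Rule — keep every other character starting from the first (positions 1st, 3rd, 5th, ...), then sort the characters into alphabetical order.
Applying both steps to "upfkcwdrondpte": "ufcdodt", then "cddfotu".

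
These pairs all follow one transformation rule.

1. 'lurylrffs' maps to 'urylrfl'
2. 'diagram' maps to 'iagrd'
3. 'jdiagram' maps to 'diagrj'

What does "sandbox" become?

Rule — delete the last 2 characters, then move the first character to the end.
"sandbox" → "sandb" → "andbs".

andbs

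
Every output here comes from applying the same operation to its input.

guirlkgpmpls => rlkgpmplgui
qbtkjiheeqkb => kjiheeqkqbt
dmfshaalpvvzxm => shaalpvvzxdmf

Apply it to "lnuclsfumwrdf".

Each output is the input with this applied: delete the last character, then move the first 3 characters to the end (rotate left by 3).
For "lnuclsfumwrdf", step one produces "lnuclsfumwrd"; step two turns that into "clsfumwrdlnu".

clsfumwrdlnu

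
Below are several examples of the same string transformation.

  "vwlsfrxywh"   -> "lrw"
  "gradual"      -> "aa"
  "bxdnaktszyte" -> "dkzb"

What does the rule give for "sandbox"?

no

The rule is to swap the first and last characters, then keep one character in every 3, starting at position 3 (positions 3rd, 6th, 9th, ...).
Starting from "sandbox": after the first operation, "xandbos"; after the second, "no".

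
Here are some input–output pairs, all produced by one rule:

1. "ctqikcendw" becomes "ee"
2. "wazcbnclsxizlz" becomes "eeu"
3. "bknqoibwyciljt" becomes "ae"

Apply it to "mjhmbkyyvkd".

ooaa

The transformation: shift every letter 2 places forward in the alphabet (wrapping around), then keep only the vowels.
"mjhmbkyyvkd" → "oljodmaaxmf" → "ooaa".
(Check on "bknqoibwyciljt": → "dmpsqkdyaeknlv" → "ae" ✓)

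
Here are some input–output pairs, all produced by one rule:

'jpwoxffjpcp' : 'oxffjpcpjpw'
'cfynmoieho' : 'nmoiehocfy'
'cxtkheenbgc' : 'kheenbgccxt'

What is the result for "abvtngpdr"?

tngpdrabv

The transformation: move the first 3 characters to the end (rotate left by 3).
On "abvtngpdr" that produces "tngpdrabv".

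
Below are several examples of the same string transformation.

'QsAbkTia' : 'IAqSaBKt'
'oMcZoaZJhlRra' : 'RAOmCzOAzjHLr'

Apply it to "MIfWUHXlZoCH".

chmiFwuhxLzO

Rule — flip the case of every letter, then move the last 2 characters to the front (rotate right by 2).
"MIfWUHXlZoCH" → "miFwuhxLzOch" → "chmiFwuhxLzO".
(Check on "QsAbkTia": → "qSaBKtIA" → "IAqSaBKt" ✓)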